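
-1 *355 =-355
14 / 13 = 1.08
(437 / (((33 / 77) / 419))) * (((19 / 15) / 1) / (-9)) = -24352699 / 405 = -60130.12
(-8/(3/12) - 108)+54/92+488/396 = -138.18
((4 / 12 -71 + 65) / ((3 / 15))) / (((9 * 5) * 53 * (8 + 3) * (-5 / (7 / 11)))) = 119 / 865755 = 0.00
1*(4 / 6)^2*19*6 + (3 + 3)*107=2078 / 3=692.67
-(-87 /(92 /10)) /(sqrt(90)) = 29*sqrt(10) /92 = 1.00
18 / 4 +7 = 23 / 2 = 11.50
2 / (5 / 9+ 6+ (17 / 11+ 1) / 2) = 198 / 775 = 0.26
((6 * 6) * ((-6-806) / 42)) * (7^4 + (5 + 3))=-1676664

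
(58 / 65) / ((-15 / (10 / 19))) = -116 / 3705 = -0.03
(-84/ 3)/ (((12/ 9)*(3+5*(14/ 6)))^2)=-567/ 7744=-0.07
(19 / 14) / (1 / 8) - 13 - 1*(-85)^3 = 4298860 / 7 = 614122.86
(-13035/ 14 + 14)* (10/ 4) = -2292.68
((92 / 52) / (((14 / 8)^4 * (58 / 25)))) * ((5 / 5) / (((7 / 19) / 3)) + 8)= 8316800 / 6336239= 1.31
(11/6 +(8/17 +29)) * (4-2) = 3193/51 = 62.61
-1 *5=-5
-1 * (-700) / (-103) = -700 / 103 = -6.80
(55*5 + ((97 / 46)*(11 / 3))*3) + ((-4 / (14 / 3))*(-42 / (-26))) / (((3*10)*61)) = 54387767 / 182390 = 298.19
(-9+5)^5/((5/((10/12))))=-512/3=-170.67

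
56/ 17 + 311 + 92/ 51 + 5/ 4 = 64739/ 204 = 317.35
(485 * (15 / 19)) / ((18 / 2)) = 2425 / 57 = 42.54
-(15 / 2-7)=-1 / 2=-0.50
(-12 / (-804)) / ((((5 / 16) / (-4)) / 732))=-46848 / 335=-139.84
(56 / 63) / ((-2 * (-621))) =4 / 5589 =0.00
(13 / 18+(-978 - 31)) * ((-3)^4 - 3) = -235937 / 3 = -78645.67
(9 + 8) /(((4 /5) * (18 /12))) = 85 /6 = 14.17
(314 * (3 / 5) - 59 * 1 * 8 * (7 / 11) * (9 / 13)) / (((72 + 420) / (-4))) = 4658 / 29315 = 0.16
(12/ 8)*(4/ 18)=0.33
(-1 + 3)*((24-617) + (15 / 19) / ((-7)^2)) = -1104136 / 931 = -1185.97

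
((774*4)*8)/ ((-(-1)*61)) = 24768/ 61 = 406.03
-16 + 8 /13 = -200 /13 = -15.38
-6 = -6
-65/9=-7.22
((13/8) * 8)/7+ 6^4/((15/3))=9137/35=261.06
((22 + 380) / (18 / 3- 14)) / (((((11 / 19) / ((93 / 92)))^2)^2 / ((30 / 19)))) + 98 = -1341384251265629 / 2097741865472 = -639.44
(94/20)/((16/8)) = 2.35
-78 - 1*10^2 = -178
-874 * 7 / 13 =-6118 / 13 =-470.62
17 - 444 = -427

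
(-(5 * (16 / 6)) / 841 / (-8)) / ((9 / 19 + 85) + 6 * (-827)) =-95 / 233766042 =-0.00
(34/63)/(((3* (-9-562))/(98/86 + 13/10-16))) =14161/3314655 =0.00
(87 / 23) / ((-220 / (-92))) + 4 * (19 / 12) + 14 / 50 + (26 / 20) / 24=36297 / 4400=8.25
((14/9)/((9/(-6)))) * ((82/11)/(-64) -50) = 51.97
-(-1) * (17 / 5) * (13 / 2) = 221 / 10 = 22.10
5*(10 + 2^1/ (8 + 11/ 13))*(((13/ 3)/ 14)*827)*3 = 903084/ 23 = 39264.52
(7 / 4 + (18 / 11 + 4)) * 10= 1625 / 22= 73.86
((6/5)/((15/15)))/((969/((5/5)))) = 2/1615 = 0.00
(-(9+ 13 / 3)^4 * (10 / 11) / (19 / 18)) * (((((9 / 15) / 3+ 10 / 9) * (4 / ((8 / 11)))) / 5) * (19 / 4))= -15104000 / 81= -186469.14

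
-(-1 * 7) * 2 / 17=14 / 17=0.82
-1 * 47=-47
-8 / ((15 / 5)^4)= -8 / 81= -0.10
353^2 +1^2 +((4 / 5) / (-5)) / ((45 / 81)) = 15576214 / 125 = 124609.71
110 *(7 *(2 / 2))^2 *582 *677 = 2123735460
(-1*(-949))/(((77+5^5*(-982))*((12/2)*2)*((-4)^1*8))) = 949/1178370432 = 0.00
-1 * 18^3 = -5832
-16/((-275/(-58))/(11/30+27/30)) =-17632/4125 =-4.27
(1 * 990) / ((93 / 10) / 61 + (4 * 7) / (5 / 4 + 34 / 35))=187812900 / 2420123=77.60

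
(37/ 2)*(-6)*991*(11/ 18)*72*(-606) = 2933066664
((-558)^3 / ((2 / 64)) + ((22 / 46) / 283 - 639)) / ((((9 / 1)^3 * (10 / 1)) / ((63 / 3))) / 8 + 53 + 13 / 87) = -88154437893428256 / 1530767093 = -57588406.69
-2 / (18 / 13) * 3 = -13 / 3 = -4.33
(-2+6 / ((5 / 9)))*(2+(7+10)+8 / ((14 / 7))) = 1012 / 5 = 202.40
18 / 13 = 1.38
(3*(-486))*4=-5832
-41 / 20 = -2.05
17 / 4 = 4.25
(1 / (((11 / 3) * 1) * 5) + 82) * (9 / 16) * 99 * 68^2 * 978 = 103320631026 / 5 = 20664126205.20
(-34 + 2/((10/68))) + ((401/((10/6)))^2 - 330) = 1438449/25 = 57537.96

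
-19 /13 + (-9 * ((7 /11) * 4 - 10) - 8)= 8241 /143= 57.63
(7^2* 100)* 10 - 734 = 48266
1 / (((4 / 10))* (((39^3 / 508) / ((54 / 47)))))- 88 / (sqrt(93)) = 2540 / 103259- 88* sqrt(93) / 93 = -9.10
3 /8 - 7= -53 /8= -6.62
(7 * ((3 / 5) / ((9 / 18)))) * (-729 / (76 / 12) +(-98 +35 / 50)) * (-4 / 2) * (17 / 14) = 2058207 / 475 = 4333.07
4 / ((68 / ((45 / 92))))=45 / 1564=0.03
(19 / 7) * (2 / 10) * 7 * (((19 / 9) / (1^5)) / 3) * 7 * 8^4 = 10350592 / 135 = 76671.05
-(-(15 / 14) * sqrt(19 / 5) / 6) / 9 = sqrt(95) / 252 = 0.04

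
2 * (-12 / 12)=-2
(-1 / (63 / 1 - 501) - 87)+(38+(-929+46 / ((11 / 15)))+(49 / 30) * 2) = -21970171 / 24090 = -912.00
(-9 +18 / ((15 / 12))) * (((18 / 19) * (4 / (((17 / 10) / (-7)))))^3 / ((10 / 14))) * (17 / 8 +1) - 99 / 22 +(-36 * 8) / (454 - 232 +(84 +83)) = -2353251690170559 / 26217251726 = -89759.66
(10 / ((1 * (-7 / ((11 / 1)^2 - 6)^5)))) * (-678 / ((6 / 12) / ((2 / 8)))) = 68185008656250 / 7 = 9740715522321.43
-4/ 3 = -1.33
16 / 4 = 4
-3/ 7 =-0.43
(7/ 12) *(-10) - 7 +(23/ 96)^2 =-117743/ 9216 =-12.78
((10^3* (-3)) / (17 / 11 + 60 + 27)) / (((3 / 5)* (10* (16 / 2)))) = -1375 / 1948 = -0.71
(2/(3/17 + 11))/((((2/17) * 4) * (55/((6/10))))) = 0.00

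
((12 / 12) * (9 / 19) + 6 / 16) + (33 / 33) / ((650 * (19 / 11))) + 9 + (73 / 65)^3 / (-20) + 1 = 2249686379 / 208715000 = 10.78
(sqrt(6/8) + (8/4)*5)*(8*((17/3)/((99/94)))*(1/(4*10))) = 799*sqrt(3)/1485 + 3196/297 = 11.69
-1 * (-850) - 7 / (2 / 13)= 1609 / 2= 804.50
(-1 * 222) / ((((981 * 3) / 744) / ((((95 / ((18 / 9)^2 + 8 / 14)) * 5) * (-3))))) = 3813775 / 218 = 17494.38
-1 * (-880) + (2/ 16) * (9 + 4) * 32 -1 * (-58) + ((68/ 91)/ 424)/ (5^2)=238738517/ 241150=990.00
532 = 532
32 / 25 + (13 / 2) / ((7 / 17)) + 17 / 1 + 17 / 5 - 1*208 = -59687 / 350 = -170.53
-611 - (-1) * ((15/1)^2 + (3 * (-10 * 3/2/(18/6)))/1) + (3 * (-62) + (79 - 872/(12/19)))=-5666/3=-1888.67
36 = 36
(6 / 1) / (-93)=-2 / 31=-0.06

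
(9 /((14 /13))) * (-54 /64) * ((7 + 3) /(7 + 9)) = -15795 /3584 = -4.41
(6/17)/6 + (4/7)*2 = 1.20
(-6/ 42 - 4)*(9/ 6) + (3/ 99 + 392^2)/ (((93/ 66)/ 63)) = 2981694147/ 434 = 6870263.01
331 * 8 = 2648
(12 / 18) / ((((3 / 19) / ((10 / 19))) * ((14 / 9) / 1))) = 10 / 7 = 1.43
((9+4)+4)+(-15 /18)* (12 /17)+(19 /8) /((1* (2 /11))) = 29.47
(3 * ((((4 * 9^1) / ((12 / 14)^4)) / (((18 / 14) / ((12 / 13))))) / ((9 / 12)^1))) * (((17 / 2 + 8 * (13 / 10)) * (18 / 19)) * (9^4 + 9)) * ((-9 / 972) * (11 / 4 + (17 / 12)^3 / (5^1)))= -246254533721 / 355680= -692348.55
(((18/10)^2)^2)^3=282429536481/244140625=1156.83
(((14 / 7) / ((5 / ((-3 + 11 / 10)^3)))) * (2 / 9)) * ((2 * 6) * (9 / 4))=-16.46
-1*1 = -1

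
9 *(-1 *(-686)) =6174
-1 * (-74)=74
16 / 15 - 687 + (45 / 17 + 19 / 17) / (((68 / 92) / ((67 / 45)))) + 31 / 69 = -202770212 / 299115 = -677.90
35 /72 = 0.49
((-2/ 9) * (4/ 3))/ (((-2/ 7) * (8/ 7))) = 49/ 54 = 0.91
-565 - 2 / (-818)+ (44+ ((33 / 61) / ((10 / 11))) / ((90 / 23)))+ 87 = -3247203253 / 7484700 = -433.85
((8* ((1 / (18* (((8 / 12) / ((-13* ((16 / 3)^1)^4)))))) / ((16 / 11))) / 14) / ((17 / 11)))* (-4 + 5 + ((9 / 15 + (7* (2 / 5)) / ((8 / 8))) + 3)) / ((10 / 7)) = -119195648 / 103275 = -1154.16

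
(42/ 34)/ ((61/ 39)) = 819/ 1037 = 0.79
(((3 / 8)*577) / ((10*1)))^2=2996361 / 6400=468.18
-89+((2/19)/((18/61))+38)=-8660/171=-50.64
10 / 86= 5 / 43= 0.12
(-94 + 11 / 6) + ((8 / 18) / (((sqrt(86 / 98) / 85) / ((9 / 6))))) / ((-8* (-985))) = -92.16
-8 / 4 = -2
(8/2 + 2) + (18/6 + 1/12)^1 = 109/12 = 9.08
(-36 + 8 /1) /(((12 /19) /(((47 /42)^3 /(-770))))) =0.08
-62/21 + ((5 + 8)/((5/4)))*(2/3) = 418/105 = 3.98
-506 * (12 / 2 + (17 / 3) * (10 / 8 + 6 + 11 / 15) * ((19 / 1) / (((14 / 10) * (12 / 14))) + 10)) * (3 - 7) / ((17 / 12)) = 256773748 / 153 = 1678259.79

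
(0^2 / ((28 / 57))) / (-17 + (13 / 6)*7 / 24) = 0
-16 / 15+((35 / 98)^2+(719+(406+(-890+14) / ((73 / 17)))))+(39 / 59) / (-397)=63358608457 / 68863620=920.06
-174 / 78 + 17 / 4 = 105 / 52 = 2.02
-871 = -871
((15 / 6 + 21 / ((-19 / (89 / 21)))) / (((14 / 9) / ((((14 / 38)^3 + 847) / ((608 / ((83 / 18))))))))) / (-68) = 1429446833 / 10775982848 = 0.13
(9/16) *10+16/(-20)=193/40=4.82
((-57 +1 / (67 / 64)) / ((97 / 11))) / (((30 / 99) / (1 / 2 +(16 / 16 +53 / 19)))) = -44435919 / 493924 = -89.97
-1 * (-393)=393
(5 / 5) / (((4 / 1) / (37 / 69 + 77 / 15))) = 163 / 115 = 1.42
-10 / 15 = -2 / 3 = -0.67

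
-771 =-771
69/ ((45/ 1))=23/ 15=1.53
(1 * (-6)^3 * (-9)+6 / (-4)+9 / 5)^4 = 142906869159002001 / 10000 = 14290686915900.20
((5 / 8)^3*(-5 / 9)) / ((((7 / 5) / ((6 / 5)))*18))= -625 / 96768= -0.01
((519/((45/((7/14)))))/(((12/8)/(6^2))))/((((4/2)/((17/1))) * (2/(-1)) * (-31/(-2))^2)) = -11764/4805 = -2.45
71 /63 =1.13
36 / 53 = 0.68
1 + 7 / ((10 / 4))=19 / 5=3.80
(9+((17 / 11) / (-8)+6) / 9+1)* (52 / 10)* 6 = 109603 / 330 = 332.13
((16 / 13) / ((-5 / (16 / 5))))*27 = -6912 / 325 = -21.27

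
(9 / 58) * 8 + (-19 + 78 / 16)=-2989 / 232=-12.88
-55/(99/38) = -190/9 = -21.11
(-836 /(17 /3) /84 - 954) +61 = -106476 /119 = -894.76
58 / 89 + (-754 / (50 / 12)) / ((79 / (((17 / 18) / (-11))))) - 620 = -3591435548 / 5800575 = -619.15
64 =64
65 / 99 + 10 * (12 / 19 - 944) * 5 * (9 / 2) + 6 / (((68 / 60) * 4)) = -13574614765 / 63954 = -212255.91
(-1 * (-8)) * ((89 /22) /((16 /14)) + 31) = 6079 /22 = 276.32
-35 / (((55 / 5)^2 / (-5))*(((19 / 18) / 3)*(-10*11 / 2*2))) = -945 / 25289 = -0.04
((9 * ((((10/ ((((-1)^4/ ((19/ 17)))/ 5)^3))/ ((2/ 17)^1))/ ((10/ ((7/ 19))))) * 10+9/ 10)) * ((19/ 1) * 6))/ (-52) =-8103528063/ 75140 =-107845.73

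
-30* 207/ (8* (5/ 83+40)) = -19.38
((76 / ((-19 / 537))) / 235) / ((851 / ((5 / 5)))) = -2148 / 199985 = -0.01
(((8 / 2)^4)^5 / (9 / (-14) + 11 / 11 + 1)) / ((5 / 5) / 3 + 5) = 2886218022912 / 19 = 151906211732.21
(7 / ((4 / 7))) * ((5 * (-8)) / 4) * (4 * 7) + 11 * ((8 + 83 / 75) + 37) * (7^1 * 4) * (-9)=-3280942 / 25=-131237.68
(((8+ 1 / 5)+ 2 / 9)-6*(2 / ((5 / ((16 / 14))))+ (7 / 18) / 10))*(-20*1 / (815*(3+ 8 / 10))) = -6862 / 195111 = -0.04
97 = 97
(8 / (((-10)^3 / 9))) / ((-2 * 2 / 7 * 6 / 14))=147 / 500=0.29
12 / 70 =6 / 35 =0.17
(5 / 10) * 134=67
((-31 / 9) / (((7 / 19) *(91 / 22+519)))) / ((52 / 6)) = -6479 / 3141957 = -0.00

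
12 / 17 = 0.71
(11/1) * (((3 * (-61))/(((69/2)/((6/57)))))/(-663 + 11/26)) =69784/7528199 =0.01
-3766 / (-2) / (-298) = -1883 / 298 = -6.32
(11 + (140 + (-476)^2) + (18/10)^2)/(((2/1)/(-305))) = -172881808/5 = -34576361.60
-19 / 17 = -1.12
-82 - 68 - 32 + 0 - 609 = -791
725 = 725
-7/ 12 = -0.58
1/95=0.01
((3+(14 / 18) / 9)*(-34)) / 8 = -2125 / 162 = -13.12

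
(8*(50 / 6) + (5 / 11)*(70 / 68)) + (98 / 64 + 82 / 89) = 111181385 / 1597728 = 69.59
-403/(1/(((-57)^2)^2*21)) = -89335436463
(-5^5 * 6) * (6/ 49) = -112500/ 49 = -2295.92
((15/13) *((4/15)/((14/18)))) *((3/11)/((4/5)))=135/1001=0.13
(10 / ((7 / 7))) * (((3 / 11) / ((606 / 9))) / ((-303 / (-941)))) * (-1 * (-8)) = 1.01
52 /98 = 0.53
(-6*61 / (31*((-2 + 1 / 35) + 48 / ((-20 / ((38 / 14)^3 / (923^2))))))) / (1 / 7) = 1247743732690 / 29764693989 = 41.92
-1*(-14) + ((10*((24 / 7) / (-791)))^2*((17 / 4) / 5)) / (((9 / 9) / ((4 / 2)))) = 429315086 / 30658369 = 14.00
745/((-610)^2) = 149/74420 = 0.00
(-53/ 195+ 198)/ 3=38557/ 585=65.91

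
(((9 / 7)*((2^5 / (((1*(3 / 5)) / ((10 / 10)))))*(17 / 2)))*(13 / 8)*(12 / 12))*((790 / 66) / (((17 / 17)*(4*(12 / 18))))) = 1309425 / 308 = 4251.38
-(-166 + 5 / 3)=493 / 3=164.33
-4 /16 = -1 /4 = -0.25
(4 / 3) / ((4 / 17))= 17 / 3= 5.67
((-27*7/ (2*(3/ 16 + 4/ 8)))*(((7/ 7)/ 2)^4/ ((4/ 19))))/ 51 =-1197/ 1496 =-0.80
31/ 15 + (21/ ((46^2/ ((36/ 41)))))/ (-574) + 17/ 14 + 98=9456717073/ 93371145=101.28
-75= -75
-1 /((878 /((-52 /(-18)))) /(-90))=130 /439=0.30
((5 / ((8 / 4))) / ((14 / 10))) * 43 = 76.79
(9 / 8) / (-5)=-9 / 40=-0.22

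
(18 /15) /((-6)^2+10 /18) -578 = -950756 /1645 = -577.97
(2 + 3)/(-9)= -5/9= -0.56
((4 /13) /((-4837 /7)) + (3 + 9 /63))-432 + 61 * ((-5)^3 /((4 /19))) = -36647.61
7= 7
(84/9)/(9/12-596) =-0.02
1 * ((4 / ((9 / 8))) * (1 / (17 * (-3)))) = -32 / 459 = -0.07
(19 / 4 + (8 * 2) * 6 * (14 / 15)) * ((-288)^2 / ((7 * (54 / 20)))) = 2898432 / 7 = 414061.71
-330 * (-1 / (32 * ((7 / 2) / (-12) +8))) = 99 / 74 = 1.34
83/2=41.50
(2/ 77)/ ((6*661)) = 1/ 152691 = 0.00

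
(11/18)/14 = 11/252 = 0.04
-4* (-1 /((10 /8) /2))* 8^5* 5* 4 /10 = 2097152 /5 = 419430.40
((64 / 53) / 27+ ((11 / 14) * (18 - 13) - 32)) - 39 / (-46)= -6261769 / 230391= -27.18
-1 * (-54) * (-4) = -216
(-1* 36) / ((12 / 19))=-57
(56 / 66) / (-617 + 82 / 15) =-140 / 100903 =-0.00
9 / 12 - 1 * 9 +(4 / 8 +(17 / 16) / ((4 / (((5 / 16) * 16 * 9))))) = 269 / 64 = 4.20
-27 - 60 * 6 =-387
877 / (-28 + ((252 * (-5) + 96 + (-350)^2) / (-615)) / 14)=-3775485 / 181208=-20.84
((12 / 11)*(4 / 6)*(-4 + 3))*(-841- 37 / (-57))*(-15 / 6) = -958000 / 627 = -1527.91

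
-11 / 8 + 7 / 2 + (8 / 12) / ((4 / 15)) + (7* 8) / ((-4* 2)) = -19 / 8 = -2.38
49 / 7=7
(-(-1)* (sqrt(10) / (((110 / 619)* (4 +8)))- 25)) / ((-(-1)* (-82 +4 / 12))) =15 / 49- 619* sqrt(10) / 107800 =0.29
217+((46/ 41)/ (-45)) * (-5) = 80119/ 369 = 217.12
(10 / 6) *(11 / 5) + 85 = 88.67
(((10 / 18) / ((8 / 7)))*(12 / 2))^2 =1225 / 144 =8.51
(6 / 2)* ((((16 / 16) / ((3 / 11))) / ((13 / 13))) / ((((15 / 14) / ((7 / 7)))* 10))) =77 / 75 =1.03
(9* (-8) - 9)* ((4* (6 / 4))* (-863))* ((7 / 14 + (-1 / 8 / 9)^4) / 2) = 11596069727 / 110592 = 104854.51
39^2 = 1521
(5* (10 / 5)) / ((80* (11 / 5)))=5 / 88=0.06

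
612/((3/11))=2244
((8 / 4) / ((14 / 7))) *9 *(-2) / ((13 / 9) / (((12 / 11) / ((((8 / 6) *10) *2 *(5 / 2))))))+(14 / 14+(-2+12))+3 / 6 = 80767 / 7150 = 11.30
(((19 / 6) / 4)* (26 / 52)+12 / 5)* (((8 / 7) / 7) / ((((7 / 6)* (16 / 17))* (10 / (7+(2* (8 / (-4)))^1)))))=0.12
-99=-99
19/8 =2.38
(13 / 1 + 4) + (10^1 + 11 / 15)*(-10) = -271 / 3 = -90.33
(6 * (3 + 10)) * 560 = 43680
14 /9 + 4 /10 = 88 /45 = 1.96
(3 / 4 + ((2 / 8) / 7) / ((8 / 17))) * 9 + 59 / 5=21541 / 1120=19.23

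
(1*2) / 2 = 1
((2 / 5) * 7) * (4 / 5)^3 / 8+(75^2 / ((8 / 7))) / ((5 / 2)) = 4922323 / 2500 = 1968.93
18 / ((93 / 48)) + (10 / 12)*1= 1883 / 186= 10.12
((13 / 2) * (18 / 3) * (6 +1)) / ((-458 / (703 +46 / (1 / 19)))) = -430521 / 458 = -940.00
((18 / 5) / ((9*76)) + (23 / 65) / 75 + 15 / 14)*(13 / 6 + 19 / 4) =58196197 / 7780500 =7.48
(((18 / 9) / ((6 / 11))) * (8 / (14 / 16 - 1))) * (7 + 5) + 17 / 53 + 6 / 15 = -746049 / 265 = -2815.28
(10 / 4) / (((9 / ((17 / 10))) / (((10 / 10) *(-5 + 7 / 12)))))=-901 / 432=-2.09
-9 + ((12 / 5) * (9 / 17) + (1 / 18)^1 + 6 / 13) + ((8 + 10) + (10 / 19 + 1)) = 4653583 / 377910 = 12.31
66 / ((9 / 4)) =88 / 3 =29.33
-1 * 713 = -713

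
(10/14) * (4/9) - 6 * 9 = -53.68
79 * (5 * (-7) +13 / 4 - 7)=-12245 / 4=-3061.25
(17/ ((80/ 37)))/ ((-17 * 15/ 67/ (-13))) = 32227/ 1200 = 26.86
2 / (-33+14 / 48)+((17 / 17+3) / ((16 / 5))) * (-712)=-698698 / 785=-890.06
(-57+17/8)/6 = -439/48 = -9.15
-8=-8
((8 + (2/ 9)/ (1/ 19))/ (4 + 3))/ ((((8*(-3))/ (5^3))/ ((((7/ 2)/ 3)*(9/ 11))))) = -625/ 72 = -8.68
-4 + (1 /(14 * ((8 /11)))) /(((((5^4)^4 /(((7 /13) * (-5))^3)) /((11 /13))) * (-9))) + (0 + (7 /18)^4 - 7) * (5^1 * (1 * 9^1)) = -64652924176635502063 /203329775390625000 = -317.97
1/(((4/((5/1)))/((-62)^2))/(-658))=-3161690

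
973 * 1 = 973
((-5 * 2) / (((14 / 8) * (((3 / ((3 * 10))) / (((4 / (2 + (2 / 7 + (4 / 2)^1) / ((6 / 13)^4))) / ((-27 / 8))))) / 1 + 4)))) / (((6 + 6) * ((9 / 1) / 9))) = 640 / 563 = 1.14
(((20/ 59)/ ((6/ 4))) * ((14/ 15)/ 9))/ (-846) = -56/ 2021517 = -0.00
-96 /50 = -48 /25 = -1.92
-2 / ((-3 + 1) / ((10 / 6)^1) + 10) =-0.23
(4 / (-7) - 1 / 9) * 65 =-2795 / 63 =-44.37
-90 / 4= -45 / 2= -22.50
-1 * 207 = -207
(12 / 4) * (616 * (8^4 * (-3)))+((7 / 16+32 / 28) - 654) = -2543394159 / 112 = -22708876.42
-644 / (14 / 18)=-828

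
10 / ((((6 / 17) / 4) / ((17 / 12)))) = 1445 / 9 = 160.56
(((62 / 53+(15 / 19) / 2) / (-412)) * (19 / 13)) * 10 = -15755 / 283868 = -0.06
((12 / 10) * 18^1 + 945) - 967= -2 / 5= -0.40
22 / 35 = 0.63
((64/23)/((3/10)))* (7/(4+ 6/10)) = 22400/1587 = 14.11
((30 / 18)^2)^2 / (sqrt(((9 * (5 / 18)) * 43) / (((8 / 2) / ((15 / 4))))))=0.77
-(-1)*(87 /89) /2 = 87 /178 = 0.49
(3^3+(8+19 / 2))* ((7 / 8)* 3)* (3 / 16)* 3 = 65.71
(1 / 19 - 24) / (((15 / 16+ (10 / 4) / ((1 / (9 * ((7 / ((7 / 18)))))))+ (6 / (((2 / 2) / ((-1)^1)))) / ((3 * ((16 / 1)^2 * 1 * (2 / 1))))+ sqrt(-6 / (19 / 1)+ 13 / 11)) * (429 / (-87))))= 3857473280 / 322430325319 - 9502720 * sqrt(37829) / 67387937991671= 0.01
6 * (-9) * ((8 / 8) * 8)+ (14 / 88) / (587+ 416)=-19065017 / 44132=-432.00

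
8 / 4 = 2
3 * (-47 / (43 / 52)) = -7332 / 43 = -170.51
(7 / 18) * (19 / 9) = 133 / 162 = 0.82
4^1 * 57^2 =12996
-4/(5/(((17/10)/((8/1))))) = -17/100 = -0.17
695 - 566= 129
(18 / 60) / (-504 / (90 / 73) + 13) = -3 / 3958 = -0.00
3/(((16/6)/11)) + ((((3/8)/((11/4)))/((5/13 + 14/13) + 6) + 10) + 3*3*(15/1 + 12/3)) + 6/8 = 1657207/8536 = 194.14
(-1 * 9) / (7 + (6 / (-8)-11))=36 / 19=1.89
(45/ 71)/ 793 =45/ 56303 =0.00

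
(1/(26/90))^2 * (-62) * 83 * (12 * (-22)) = 2751051600/169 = 16278411.83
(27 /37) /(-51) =-9 /629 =-0.01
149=149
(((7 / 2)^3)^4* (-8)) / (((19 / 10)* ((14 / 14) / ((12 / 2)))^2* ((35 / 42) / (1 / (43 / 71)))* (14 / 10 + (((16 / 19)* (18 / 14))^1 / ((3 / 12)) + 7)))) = -309560388250365 / 3883072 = -79720486.32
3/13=0.23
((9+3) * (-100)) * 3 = -3600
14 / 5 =2.80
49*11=539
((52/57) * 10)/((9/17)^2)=150280/4617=32.55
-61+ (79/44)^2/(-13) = -1541489/25168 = -61.25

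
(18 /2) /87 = 3 /29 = 0.10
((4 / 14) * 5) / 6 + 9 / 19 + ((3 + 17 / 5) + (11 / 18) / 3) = 262699 / 35910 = 7.32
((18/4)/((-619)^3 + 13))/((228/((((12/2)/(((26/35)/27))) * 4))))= -405/5579298244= -0.00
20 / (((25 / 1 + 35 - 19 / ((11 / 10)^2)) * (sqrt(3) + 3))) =121 / 536 - 121 * sqrt(3) / 1608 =0.10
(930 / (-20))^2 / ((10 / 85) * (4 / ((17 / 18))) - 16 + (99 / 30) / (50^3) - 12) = -781112812500 / 9934990463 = -78.62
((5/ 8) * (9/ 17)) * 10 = 225/ 68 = 3.31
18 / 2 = 9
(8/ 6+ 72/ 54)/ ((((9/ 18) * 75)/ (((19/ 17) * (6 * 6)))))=1216/ 425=2.86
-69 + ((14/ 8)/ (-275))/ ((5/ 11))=-34507/ 500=-69.01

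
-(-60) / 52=15 / 13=1.15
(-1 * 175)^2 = 30625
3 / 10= 0.30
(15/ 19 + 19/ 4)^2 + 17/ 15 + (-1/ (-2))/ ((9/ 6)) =2785687/ 86640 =32.15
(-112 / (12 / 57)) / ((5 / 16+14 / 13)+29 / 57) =-901056 / 3215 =-280.27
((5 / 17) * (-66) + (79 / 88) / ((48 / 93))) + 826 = 19348129 / 23936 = 808.33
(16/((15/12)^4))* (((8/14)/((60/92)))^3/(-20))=-0.22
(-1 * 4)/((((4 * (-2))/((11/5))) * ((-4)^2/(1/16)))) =11/2560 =0.00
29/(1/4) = 116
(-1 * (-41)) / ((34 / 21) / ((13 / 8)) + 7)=11193 / 2183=5.13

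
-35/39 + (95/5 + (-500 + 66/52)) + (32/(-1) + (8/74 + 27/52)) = -2955269/5772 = -512.00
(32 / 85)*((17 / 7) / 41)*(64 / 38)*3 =0.11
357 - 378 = -21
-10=-10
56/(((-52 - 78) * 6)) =-14/195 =-0.07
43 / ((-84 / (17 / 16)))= -0.54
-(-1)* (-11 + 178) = 167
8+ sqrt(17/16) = sqrt(17)/4+ 8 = 9.03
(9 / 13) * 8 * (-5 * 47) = -16920 / 13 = -1301.54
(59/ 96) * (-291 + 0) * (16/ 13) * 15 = -85845/ 26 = -3301.73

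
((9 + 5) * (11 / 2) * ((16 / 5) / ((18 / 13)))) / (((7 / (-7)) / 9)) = -1601.60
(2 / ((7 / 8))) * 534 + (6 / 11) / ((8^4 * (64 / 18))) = 6159335613 / 5046272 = 1220.57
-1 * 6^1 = -6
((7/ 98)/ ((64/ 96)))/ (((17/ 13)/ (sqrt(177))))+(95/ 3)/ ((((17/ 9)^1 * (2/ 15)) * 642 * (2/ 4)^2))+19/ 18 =2.93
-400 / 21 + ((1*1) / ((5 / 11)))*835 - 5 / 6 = 1817.12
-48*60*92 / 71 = -264960 / 71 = -3731.83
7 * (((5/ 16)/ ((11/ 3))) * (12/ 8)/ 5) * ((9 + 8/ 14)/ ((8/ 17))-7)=6723/ 2816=2.39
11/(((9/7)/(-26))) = -2002/9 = -222.44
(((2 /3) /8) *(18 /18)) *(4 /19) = 1 /57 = 0.02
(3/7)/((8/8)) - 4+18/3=17/7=2.43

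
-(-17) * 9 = 153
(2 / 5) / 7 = 2 / 35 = 0.06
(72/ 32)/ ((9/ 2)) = 1/ 2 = 0.50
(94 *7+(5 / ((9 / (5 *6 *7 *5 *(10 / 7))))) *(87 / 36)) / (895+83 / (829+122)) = 7622899 / 2553684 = 2.99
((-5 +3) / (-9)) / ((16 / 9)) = 1 / 8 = 0.12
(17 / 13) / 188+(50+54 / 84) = 866517 / 17108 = 50.65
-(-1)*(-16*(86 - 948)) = 13792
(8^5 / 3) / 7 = 32768 / 21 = 1560.38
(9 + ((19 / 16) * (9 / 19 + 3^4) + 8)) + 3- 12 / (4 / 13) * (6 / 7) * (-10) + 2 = 12685 / 28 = 453.04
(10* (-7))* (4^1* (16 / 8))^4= -286720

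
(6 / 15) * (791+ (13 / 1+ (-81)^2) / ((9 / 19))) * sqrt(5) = 52810 * sqrt(5) / 9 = 13120.75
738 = 738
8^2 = 64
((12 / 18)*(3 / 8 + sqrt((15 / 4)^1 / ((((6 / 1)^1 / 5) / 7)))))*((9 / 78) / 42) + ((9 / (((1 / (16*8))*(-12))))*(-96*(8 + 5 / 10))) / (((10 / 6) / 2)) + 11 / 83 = 5*sqrt(14) / 2184 + 56800574063 / 604240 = 94003.34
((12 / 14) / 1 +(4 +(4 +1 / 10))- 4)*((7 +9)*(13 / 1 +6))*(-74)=-3903056 / 35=-111515.89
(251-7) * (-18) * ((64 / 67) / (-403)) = 281088 / 27001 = 10.41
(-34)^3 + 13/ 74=-2908483/ 74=-39303.82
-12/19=-0.63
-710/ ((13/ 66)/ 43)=-2014980/ 13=-154998.46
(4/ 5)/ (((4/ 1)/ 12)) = 12/ 5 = 2.40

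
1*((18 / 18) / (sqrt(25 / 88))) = 2*sqrt(22) / 5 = 1.88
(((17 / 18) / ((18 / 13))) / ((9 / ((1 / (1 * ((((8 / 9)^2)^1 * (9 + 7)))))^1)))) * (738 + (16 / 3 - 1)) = 492167 / 110592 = 4.45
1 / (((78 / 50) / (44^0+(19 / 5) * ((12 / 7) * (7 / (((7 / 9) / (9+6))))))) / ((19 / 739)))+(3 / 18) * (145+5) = 7971100 / 201747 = 39.51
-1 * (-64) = 64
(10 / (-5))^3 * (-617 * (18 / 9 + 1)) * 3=44424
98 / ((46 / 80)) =3920 / 23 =170.43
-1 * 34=-34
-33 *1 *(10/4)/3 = -55/2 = -27.50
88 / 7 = 12.57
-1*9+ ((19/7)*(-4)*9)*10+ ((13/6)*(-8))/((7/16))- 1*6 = -21667/21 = -1031.76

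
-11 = -11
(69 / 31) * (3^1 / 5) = 207 / 155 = 1.34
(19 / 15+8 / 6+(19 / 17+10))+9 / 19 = 22919 / 1615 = 14.19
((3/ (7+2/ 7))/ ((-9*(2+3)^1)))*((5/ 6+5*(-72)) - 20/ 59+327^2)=-15534071/ 15930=-975.15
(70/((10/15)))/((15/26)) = 182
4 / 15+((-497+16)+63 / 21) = -7166 / 15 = -477.73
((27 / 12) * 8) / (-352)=-9 / 176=-0.05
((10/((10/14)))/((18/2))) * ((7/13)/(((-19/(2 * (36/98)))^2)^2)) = 373248/199317759277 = 0.00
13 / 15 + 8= 133 / 15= 8.87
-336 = -336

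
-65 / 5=-13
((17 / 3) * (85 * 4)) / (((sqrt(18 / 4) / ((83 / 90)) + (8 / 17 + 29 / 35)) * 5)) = -3662777000540 / 26363501907 + 1528559581500 * sqrt(2) / 8787833969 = 107.06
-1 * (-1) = 1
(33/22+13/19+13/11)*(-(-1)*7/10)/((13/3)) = 29547/54340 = 0.54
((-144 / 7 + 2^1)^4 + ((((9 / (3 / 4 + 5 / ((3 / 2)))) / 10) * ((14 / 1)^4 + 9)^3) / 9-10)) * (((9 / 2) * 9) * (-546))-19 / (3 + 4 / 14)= -242379817253243739799 / 7889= -30723769457883602.46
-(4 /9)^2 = -16 /81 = -0.20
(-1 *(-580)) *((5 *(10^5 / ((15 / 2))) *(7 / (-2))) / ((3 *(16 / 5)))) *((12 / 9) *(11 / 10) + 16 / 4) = -2080750000 / 27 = -77064814.81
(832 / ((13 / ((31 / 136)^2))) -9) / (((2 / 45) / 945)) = -34870500 / 289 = -120659.17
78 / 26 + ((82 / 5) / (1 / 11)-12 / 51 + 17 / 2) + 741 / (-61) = 1861593 / 10370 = 179.52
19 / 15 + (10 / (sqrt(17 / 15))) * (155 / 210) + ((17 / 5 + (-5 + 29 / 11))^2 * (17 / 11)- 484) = -48023156 / 99825 + 155 * sqrt(255) / 357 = -474.14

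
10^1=10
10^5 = 100000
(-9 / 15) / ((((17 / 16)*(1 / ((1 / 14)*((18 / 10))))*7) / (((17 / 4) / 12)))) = -9 / 2450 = -0.00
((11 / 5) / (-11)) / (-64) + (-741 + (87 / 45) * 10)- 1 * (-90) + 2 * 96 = -422077 / 960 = -439.66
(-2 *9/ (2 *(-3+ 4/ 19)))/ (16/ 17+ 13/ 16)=5168/ 2809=1.84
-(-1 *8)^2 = -64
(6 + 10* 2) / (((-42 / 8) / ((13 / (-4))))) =338 / 21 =16.10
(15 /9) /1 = 5 /3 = 1.67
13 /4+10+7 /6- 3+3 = 173 /12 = 14.42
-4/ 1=-4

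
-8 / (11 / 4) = -32 / 11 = -2.91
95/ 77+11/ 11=172/ 77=2.23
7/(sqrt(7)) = sqrt(7) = 2.65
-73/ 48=-1.52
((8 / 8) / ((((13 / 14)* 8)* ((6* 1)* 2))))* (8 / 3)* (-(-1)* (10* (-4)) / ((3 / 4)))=-560 / 351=-1.60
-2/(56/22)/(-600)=11/8400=0.00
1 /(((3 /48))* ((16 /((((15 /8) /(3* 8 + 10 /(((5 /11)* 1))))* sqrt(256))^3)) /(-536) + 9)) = 1.80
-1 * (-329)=329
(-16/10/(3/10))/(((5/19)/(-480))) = 9728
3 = 3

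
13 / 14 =0.93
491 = 491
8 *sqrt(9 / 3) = 8 *sqrt(3) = 13.86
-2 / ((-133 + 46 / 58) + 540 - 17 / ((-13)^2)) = -0.00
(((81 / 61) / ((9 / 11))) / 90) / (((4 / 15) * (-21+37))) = 33 / 7808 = 0.00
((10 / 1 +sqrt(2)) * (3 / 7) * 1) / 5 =0.98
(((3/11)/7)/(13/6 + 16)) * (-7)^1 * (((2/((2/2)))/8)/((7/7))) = -9/2398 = -0.00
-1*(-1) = 1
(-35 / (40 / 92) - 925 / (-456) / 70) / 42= -513727 / 268128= -1.92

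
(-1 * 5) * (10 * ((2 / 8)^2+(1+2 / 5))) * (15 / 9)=-121.88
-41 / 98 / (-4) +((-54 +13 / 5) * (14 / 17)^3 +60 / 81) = -7244138417 / 259995960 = -27.86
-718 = -718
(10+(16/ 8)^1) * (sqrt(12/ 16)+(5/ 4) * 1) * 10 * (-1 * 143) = -21450- 8580 * sqrt(3) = -36311.00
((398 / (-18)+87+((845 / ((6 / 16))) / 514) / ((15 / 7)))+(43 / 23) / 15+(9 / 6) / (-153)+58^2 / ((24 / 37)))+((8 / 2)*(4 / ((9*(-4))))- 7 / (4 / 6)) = 15803404909 / 3014610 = 5242.27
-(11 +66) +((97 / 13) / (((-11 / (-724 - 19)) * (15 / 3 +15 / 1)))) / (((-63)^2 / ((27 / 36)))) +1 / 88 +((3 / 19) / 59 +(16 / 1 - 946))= -1006.98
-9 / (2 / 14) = -63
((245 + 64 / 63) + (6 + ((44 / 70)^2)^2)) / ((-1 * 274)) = -3405740179 / 3700541250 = -0.92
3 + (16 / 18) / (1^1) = 35 / 9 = 3.89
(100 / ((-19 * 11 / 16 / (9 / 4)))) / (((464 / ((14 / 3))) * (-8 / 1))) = 525 / 24244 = 0.02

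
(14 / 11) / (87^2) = 14 / 83259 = 0.00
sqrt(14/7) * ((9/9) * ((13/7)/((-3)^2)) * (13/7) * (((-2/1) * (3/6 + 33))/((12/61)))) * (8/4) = -690703 * sqrt(2)/2646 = -369.16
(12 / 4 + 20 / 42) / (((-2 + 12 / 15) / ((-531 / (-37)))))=-41.57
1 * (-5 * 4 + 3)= -17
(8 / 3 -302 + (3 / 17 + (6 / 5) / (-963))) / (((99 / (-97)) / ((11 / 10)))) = 263921771 / 818550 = 322.43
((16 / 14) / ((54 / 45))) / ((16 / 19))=1.13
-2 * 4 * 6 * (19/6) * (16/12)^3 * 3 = -9728/9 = -1080.89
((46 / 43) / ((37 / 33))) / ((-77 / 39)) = -5382 / 11137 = -0.48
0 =0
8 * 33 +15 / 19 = 5031 / 19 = 264.79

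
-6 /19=-0.32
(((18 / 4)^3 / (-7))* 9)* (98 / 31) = -45927 / 124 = -370.38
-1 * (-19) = 19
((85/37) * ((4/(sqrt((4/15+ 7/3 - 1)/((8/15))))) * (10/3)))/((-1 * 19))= -3400 * sqrt(3)/6327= -0.93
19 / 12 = 1.58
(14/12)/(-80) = -0.01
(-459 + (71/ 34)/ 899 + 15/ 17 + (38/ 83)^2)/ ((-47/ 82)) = 3953253952633/ 4948375589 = 798.90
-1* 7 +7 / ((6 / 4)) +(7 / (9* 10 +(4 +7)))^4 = -2.33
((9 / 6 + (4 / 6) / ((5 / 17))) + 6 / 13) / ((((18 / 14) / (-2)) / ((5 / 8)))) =-11543 / 2808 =-4.11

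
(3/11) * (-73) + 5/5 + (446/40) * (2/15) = -28747/1650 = -17.42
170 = 170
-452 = -452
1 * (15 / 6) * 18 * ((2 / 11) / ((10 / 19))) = 171 / 11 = 15.55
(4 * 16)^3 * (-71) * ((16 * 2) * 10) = -5955911680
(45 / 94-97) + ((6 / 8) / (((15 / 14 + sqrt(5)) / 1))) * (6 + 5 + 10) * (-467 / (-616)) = -124710385 / 1249072 + 205947 * sqrt(5) / 66440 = -92.91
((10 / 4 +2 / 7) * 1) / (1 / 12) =234 / 7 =33.43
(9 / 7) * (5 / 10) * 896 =576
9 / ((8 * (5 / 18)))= 81 / 20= 4.05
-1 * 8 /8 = -1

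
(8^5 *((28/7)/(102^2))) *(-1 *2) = -65536/2601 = -25.20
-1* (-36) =36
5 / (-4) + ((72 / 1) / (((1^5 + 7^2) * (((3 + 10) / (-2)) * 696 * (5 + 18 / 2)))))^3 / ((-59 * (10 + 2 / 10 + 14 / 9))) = -17925689768347156007 / 14340551814677725000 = -1.25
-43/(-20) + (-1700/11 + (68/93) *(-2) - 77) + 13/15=-4705619/20460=-229.99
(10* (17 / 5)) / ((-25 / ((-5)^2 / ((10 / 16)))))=-272 / 5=-54.40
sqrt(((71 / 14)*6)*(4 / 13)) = 2*sqrt(19383) / 91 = 3.06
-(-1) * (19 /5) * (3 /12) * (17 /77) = 323 /1540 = 0.21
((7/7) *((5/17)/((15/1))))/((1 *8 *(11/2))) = 1/2244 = 0.00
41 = 41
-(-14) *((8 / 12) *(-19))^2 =20216 / 9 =2246.22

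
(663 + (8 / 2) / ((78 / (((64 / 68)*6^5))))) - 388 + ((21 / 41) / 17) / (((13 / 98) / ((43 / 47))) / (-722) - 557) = 9985851144713909 / 15355473434587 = 650.31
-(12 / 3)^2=-16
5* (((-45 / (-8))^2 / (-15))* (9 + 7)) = -675 / 4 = -168.75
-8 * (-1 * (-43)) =-344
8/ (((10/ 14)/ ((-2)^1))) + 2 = -20.40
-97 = -97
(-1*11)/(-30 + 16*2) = -11/2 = -5.50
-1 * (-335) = 335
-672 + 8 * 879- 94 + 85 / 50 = 62677 / 10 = 6267.70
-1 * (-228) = 228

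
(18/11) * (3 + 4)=126/11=11.45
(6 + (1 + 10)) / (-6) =-2.83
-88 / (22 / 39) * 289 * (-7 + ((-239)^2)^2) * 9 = -1323904180097304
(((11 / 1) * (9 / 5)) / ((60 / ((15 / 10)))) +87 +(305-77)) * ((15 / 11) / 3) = 63099 / 440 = 143.41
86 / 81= 1.06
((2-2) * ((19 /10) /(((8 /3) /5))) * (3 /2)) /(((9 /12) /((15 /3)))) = 0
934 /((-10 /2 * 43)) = -934 /215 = -4.34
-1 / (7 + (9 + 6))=-1 / 22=-0.05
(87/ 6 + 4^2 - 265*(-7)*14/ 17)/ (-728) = -52977/ 24752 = -2.14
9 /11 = 0.82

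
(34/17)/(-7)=-2/7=-0.29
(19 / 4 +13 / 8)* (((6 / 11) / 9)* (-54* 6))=-1377 / 11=-125.18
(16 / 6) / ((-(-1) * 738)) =0.00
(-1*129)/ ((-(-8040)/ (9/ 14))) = -387/ 37520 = -0.01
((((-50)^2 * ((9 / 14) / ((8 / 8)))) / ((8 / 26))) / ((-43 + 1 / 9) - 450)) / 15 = -43875 / 62104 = -0.71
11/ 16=0.69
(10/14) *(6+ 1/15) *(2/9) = 26/27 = 0.96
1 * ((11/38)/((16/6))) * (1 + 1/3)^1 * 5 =55/76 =0.72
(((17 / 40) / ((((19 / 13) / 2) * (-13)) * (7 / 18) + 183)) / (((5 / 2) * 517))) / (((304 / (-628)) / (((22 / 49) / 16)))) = -24021 / 225961148000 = -0.00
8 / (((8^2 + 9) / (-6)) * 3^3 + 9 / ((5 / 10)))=-16 / 621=-0.03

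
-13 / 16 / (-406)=13 / 6496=0.00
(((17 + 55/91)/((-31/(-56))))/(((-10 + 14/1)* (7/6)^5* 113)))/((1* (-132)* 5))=-2076192/42095568515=-0.00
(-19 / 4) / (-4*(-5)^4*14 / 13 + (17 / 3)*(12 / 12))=741 / 419116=0.00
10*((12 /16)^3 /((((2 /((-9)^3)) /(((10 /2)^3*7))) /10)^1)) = -13455175.78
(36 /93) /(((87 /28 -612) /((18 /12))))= -168 /176173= -0.00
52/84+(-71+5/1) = -1373/21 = -65.38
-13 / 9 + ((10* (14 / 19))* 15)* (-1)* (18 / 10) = -34267 / 171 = -200.39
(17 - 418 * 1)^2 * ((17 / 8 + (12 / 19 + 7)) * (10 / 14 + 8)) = 14546540863 / 1064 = 13671560.96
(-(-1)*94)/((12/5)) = 39.17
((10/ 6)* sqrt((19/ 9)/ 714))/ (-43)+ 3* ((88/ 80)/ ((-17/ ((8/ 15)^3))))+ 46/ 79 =0.55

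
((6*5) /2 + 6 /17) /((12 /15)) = 1305 /68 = 19.19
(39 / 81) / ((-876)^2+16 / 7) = 91 / 145034496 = 0.00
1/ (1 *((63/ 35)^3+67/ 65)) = 1625/ 11152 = 0.15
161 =161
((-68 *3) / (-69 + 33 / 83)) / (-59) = -2822 / 55991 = -0.05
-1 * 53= -53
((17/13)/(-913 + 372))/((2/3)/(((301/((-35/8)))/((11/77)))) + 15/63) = -20468/2004405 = -0.01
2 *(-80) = -160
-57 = -57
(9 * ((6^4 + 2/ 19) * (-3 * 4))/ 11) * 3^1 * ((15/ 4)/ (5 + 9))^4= -7212999375/ 36703744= -196.52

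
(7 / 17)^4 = 2401 / 83521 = 0.03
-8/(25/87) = -696/25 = -27.84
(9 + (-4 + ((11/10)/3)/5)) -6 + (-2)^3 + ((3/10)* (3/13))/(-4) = -8.94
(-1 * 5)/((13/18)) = -90/13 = -6.92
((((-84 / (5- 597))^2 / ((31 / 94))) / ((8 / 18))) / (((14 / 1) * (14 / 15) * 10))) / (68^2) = 11421 / 50236911616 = 0.00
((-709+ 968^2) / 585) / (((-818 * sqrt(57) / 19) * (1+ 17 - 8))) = -20807 * sqrt(57) / 319020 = -0.49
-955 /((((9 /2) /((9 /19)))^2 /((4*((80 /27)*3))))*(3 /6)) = -2444800 /3249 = -752.48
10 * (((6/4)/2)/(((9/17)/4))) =170/3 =56.67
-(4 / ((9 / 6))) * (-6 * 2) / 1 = 32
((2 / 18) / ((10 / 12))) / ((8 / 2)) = 1 / 30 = 0.03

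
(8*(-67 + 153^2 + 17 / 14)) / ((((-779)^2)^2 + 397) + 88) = 217870 / 429631999727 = 0.00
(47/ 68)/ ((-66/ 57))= -893/ 1496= -0.60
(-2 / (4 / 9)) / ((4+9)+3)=-9 / 32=-0.28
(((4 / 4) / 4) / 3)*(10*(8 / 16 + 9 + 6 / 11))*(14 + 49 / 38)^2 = 373004905 / 190608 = 1956.92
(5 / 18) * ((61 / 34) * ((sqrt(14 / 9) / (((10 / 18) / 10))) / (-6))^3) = -2135 * sqrt(14) / 306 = -26.11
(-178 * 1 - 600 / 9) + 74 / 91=-66572 / 273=-243.85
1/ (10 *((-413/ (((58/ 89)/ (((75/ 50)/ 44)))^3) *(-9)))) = 0.19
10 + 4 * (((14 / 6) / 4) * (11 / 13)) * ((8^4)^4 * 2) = 43347146413441414 / 39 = 1111465292652343.95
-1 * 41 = -41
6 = 6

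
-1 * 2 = -2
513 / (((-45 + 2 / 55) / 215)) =-6066225 / 2473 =-2452.98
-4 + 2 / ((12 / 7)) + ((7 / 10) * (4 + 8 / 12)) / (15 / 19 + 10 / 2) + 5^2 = 6251 / 275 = 22.73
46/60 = 23/30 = 0.77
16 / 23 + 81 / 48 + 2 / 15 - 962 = -5296349 / 5520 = -959.48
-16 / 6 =-8 / 3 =-2.67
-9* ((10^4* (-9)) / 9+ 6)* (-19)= -1708974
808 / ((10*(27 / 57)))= 7676 / 45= 170.58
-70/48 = -35/24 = -1.46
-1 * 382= -382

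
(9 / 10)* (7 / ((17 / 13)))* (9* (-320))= -235872 / 17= -13874.82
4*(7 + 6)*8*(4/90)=832/45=18.49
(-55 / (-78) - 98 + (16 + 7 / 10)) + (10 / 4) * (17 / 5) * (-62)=-118481 / 195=-607.59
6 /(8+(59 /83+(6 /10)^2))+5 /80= 36337 /50192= 0.72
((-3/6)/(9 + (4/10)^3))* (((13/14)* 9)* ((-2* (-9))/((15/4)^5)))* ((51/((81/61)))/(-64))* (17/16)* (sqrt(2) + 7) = 229177* sqrt(2)/32120550 + 229177/4588650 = 0.06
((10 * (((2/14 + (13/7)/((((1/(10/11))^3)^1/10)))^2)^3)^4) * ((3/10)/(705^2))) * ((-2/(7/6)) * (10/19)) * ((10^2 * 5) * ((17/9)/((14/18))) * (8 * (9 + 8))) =-3405023829881429506927967000.00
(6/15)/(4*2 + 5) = 2/65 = 0.03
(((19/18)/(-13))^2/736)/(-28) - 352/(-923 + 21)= 18054571567/46264877568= 0.39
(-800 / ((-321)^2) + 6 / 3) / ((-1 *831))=-205282 / 85627071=-0.00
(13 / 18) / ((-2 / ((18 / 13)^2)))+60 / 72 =11 / 78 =0.14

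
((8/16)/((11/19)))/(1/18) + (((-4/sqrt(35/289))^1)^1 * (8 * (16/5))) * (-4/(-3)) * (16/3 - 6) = 171/11 + 69632 * sqrt(35)/1575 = 277.10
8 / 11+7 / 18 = 221 / 198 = 1.12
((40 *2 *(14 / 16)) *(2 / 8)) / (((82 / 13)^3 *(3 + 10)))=5915 / 1102736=0.01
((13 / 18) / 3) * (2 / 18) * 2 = 13 / 243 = 0.05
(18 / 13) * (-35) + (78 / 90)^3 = -47.81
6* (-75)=-450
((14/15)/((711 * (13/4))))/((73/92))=5152/10121085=0.00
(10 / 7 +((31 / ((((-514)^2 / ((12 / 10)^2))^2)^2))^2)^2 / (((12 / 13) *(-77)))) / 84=1343856084063951976878316429292770994221500962436041636660238351050740833091746076976424186339560648969 / 79018737742960376240445006042414934460224256591239248235622015041783560985794669762253761291503906250000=0.02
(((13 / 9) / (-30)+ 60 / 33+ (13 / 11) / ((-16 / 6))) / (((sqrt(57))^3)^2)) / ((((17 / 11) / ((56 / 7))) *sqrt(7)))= 15763 *sqrt(7) / 2975125545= 0.00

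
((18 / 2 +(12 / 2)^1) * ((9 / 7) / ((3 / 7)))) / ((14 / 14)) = 45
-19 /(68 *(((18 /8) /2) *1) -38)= -38 /77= -0.49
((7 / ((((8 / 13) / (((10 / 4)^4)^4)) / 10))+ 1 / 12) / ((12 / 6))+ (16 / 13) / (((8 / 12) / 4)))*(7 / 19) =18953705896912759 / 388497408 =48787213.26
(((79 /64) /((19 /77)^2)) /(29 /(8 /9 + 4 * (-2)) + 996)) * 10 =0.20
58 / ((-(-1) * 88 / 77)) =203 / 4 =50.75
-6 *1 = -6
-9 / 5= -1.80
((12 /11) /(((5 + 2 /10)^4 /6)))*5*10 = 0.45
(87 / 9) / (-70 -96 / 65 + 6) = -0.15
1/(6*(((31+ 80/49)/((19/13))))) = 931/124722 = 0.01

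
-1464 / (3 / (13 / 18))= -3172 / 9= -352.44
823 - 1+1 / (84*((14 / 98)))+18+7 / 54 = 90743 / 108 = 840.21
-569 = -569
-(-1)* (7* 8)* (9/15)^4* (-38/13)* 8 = -1378944/8125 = -169.72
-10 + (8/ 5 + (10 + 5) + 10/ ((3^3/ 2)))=991/ 135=7.34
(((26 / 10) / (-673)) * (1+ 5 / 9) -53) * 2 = -3210574 / 30285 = -106.01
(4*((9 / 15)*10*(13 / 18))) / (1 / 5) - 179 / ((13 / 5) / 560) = -1500220 / 39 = -38467.18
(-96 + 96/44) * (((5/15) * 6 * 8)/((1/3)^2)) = -13509.82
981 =981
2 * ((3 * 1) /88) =3 /44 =0.07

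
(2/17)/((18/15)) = 5/51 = 0.10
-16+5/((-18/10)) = -169/9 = -18.78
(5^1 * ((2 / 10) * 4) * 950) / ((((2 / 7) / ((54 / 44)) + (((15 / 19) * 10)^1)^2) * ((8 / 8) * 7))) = 4629825 / 533548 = 8.68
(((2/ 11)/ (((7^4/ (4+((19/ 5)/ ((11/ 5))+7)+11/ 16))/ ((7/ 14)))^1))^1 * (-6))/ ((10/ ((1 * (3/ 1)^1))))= -21249/ 23241680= -0.00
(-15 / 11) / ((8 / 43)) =-7.33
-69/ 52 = -1.33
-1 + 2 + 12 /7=19 /7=2.71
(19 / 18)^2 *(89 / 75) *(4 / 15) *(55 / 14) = 353419 / 255150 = 1.39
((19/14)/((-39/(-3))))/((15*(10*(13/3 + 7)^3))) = 171/357666400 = 0.00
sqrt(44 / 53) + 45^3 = 2 * sqrt(583) / 53 + 91125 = 91125.91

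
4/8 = 1/2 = 0.50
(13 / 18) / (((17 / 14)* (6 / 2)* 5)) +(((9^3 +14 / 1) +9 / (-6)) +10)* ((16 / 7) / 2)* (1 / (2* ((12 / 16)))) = 9198997 / 16065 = 572.61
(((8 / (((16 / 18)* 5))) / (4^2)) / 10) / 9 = 1 / 800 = 0.00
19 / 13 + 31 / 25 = 878 / 325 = 2.70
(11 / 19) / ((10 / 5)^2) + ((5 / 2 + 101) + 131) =17833 / 76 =234.64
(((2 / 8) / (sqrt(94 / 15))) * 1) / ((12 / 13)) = 13 * sqrt(1410) / 4512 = 0.11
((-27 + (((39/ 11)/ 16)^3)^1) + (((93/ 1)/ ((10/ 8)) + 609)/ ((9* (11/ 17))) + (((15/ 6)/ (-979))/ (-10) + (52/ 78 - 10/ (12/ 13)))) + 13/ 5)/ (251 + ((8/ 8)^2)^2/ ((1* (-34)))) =10244186236001/ 31052103075840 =0.33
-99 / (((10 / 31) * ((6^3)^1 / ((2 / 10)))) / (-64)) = 1364 / 75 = 18.19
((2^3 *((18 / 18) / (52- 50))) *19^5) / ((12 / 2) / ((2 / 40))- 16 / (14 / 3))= 17332693 / 204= 84964.18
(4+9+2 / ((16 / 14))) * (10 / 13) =295 / 26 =11.35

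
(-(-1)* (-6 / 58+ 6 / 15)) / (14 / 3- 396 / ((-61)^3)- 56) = -29280549 / 5068313470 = -0.01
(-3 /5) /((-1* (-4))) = -3 /20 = -0.15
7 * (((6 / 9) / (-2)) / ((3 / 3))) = -7 / 3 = -2.33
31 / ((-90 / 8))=-2.76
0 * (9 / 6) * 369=0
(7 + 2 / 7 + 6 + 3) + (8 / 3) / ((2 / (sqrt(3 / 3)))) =370 / 21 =17.62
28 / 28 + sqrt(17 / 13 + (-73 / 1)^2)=1 + sqrt(900822) / 13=74.01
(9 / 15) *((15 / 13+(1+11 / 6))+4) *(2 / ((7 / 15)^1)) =20.54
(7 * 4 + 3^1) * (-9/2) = -279/2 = -139.50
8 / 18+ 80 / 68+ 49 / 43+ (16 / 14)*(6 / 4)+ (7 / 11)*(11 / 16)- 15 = -7433149 / 736848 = -10.09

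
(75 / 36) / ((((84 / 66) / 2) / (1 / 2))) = 275 / 168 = 1.64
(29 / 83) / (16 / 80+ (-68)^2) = 145 / 1919043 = 0.00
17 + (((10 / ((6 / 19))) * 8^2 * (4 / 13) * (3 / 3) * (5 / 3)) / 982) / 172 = 42008957 / 2470221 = 17.01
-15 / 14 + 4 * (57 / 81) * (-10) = -11045 / 378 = -29.22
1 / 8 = 0.12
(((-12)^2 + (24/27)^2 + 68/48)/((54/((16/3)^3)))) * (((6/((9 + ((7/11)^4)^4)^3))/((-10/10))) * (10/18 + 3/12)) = -4264905538146310302383647176600823940259336575813768232928/1566480262289413739802118465494282381815775000006923859375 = -2.72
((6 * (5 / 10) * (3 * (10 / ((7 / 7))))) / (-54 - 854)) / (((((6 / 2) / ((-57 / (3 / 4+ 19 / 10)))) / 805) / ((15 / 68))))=126.20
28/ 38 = 14/ 19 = 0.74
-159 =-159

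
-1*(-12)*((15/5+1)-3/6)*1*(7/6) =49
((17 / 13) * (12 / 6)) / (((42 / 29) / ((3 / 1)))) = 493 / 91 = 5.42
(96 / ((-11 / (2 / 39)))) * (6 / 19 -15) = 17856 / 2717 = 6.57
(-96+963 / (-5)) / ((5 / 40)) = -11544 / 5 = -2308.80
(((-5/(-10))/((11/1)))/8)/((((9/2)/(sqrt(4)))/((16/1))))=0.04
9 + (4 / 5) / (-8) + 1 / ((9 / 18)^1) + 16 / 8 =129 / 10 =12.90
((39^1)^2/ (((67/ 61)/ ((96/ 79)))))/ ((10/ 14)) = 2355.90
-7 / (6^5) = -7 / 7776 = -0.00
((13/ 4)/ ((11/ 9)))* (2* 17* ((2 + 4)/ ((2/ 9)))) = 53703/ 22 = 2441.05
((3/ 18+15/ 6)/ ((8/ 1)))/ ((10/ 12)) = 2/ 5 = 0.40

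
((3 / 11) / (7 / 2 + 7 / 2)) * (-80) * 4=-960 / 77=-12.47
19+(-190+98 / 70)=-848 / 5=-169.60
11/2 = 5.50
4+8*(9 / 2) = 40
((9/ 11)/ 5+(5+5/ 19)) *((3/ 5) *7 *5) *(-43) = -5120913/ 1045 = -4900.40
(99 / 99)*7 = 7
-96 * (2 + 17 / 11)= -3744 / 11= -340.36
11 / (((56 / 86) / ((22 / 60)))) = 5203 / 840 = 6.19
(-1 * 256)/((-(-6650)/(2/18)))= -128/29925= -0.00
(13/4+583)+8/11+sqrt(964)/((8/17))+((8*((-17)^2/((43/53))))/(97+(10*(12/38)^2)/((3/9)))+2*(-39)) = 17*sqrt(241)/4+36707231369/68295524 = 603.45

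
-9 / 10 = -0.90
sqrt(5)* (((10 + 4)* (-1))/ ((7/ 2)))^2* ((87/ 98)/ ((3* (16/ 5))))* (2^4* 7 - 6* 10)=172.04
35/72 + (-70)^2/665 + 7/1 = 20321/1368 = 14.85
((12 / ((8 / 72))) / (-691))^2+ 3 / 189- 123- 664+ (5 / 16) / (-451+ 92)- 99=-153082472807395 / 172787004432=-885.96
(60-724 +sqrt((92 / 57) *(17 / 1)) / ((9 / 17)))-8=-672 +34 *sqrt(22287) / 513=-662.11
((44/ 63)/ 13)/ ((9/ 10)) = 440/ 7371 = 0.06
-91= -91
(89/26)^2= 7921/676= 11.72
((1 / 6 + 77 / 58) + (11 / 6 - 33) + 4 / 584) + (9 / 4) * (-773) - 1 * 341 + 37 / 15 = -267688159 / 127020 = -2107.45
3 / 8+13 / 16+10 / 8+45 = 759 / 16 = 47.44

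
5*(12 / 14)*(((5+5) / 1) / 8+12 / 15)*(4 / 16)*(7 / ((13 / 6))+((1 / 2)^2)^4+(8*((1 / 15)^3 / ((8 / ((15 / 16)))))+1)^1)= 18573779 / 1996800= 9.30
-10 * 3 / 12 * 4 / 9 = -10 / 9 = -1.11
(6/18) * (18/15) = 2/5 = 0.40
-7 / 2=-3.50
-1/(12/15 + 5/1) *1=-5/29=-0.17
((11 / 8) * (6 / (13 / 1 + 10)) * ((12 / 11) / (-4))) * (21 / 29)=-189 / 2668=-0.07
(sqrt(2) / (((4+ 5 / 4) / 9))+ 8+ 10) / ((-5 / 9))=-162 / 5-108 * sqrt(2) / 35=-36.76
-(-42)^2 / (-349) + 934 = 327730 / 349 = 939.05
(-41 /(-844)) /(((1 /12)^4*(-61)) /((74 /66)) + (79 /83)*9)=0.01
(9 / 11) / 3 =0.27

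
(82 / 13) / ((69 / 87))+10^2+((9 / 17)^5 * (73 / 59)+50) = 3957652239887 / 25047697337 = 158.00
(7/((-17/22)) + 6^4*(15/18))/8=133.87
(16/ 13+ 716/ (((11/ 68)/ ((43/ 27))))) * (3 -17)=-381098816/ 3861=-98704.69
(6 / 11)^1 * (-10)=-60 / 11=-5.45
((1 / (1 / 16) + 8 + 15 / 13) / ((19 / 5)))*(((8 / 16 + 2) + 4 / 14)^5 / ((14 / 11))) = 124821709155 / 143061184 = 872.51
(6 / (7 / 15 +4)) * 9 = 810 / 67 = 12.09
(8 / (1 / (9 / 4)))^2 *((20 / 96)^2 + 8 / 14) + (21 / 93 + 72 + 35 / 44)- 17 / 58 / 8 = 18841807 / 69223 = 272.19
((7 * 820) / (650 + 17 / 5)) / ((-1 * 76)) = -7175 / 62073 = -0.12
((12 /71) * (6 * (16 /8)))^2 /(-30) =-3456 /25205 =-0.14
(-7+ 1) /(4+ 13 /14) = -28 /23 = -1.22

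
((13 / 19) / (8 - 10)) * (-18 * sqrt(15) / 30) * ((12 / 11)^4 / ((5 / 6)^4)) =524040192 * sqrt(15) / 869309375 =2.33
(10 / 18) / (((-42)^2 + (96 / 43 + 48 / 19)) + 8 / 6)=0.00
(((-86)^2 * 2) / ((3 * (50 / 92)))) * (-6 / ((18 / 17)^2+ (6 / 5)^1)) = -4573136 / 195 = -23451.98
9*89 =801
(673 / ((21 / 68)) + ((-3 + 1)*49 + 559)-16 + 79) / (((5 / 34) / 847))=233543552 / 15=15569570.13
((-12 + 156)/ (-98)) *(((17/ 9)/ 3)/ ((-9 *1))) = 136/ 1323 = 0.10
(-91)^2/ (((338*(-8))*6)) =-49/ 96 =-0.51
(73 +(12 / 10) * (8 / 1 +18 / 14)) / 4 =589 / 28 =21.04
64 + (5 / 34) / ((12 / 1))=26117 / 408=64.01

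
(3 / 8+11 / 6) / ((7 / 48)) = 106 / 7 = 15.14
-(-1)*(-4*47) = -188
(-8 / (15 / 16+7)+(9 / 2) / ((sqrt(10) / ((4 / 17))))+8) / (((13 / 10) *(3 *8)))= 3 *sqrt(10) / 884+370 / 1651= 0.23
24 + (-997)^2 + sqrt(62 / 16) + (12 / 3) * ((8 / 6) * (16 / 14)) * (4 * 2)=sqrt(62) / 4 + 20875717 / 21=994083.73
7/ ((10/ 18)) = 63/ 5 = 12.60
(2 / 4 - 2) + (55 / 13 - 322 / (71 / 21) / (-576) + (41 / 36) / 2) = 921229 / 265824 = 3.47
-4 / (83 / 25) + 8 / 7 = -36 / 581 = -0.06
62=62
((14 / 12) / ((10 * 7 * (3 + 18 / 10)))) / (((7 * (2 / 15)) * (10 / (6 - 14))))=-1 / 336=-0.00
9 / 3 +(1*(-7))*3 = -18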